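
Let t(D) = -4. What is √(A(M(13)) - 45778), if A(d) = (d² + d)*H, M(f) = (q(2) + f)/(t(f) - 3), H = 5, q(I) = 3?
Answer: I*√2242402/7 ≈ 213.92*I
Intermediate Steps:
M(f) = -3/7 - f/7 (M(f) = (3 + f)/(-4 - 3) = (3 + f)/(-7) = (3 + f)*(-⅐) = -3/7 - f/7)
A(d) = 5*d + 5*d² (A(d) = (d² + d)*5 = (d + d²)*5 = 5*d + 5*d²)
√(A(M(13)) - 45778) = √(5*(-3/7 - ⅐*13)*(1 + (-3/7 - ⅐*13)) - 45778) = √(5*(-3/7 - 13/7)*(1 + (-3/7 - 13/7)) - 45778) = √(5*(-16/7)*(1 - 16/7) - 45778) = √(5*(-16/7)*(-9/7) - 45778) = √(720/49 - 45778) = √(-2242402/49) = I*√2242402/7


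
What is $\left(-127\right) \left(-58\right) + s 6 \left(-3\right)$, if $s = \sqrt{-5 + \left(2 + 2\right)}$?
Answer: $7366 - 18 i \approx 7366.0 - 18.0 i$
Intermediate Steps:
$s = i$ ($s = \sqrt{-5 + 4} = \sqrt{-1} = i \approx 1.0 i$)
$\left(-127\right) \left(-58\right) + s 6 \left(-3\right) = \left(-127\right) \left(-58\right) + i 6 \left(-3\right) = 7366 + 6 i \left(-3\right) = 7366 - 18 i$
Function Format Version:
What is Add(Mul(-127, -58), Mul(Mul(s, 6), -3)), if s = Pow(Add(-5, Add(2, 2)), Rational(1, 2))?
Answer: Add(7366, Mul(-18, I)) ≈ Add(7366.0, Mul(-18.000, I))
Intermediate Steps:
s = I (s = Pow(Add(-5, 4), Rational(1, 2)) = Pow(-1, Rational(1, 2)) = I ≈ Mul(1.0000, I))
Add(Mul(-127, -58), Mul(Mul(s, 6), -3)) = Add(Mul(-127, -58), Mul(Mul(I, 6), -3)) = Add(7366, Mul(Mul(6, I), -3)) = Add(7366, Mul(-18, I))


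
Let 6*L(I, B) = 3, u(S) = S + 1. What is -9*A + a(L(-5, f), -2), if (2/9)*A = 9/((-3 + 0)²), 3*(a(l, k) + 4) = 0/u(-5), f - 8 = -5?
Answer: -89/2 ≈ -44.500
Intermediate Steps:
f = 3 (f = 8 - 5 = 3)
u(S) = 1 + S
L(I, B) = ½ (L(I, B) = (⅙)*3 = ½)
a(l, k) = -4 (a(l, k) = -4 + (0/(1 - 5))/3 = -4 + (0/(-4))/3 = -4 + (0*(-¼))/3 = -4 + (⅓)*0 = -4 + 0 = -4)
A = 9/2 (A = 9*(9/((-3 + 0)²))/2 = 9*(9/((-3)²))/2 = 9*(9/9)/2 = 9*(9*(⅑))/2 = (9/2)*1 = 9/2 ≈ 4.5000)
-9*A + a(L(-5, f), -2) = -9*9/2 - 4 = -81/2 - 4 = -89/2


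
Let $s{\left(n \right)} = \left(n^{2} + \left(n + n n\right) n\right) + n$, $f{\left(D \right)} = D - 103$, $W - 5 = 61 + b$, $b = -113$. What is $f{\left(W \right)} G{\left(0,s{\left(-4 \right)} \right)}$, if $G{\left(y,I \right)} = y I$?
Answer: $0$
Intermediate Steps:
$W = -47$ ($W = 5 + \left(61 - 113\right) = 5 - 52 = -47$)
$f{\left(D \right)} = -103 + D$
$s{\left(n \right)} = n + n^{2} + n \left(n + n^{2}\right)$ ($s{\left(n \right)} = \left(n^{2} + \left(n + n^{2}\right) n\right) + n = \left(n^{2} + n \left(n + n^{2}\right)\right) + n = n + n^{2} + n \left(n + n^{2}\right)$)
$G{\left(y,I \right)} = I y$
$f{\left(W \right)} G{\left(0,s{\left(-4 \right)} \right)} = \left(-103 - 47\right) - 4 \left(1 + \left(-4\right)^{2} + 2 \left(-4\right)\right) 0 = - 150 - 4 \left(1 + 16 - 8\right) 0 = - 150 \left(-4\right) 9 \cdot 0 = - 150 \left(\left(-36\right) 0\right) = \left(-150\right) 0 = 0$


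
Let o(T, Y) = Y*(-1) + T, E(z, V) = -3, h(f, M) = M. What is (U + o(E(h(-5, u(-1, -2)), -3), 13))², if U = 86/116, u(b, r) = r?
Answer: 783225/3364 ≈ 232.83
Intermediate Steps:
o(T, Y) = T - Y (o(T, Y) = -Y + T = T - Y)
U = 43/58 (U = 86*(1/116) = 43/58 ≈ 0.74138)
(U + o(E(h(-5, u(-1, -2)), -3), 13))² = (43/58 + (-3 - 1*13))² = (43/58 + (-3 - 13))² = (43/58 - 16)² = (-885/58)² = 783225/3364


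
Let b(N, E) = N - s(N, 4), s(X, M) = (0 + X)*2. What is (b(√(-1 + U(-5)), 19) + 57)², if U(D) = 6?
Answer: (57 - √5)² ≈ 2999.1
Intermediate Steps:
s(X, M) = 2*X (s(X, M) = X*2 = 2*X)
b(N, E) = -N (b(N, E) = N - 2*N = -N)
(b(√(-1 + U(-5)), 19) + 57)² = (-√(-1 + 6) + 57)² = (-√5 + 57)² = (57 - √5)²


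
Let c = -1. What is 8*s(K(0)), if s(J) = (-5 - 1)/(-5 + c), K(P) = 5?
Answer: 8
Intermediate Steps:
s(J) = 1 (s(J) = (-5 - 1)/(-5 - 1) = -6/(-6) = -6*(-⅙) = 1)
8*s(K(0)) = 8*1 = 8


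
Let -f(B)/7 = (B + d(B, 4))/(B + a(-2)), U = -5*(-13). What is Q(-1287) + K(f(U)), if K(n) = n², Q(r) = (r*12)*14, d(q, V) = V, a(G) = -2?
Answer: -1945415/9 ≈ -2.1616e+5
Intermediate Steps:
U = 65
Q(r) = 168*r (Q(r) = (12*r)*14 = 168*r)
f(B) = -7*(4 + B)/(-2 + B) (f(B) = -7*(B + 4)/(B - 2) = -7*(4 + B)/(-2 + B))
Q(-1287) + K(f(U)) = 168*(-1287) + (7*(-4 - 1*65)/(-2 + 65))² = -216216 + (7*(-4 - 65)/63)² = -216216 + (7*(1/63)*(-69))² = -216216 + (-23/3)² = -216216 + 529/9 = -1945415/9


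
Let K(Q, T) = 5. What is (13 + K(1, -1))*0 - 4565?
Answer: -4565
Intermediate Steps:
(13 + K(1, -1))*0 - 4565 = (13 + 5)*0 - 4565 = 18*0 - 4565 = 0 - 4565 = -4565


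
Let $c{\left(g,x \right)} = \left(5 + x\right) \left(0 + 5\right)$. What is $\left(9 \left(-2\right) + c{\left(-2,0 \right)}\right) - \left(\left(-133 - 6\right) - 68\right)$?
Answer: $214$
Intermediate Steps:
$c{\left(g,x \right)} = 25 + 5 x$ ($c{\left(g,x \right)} = \left(5 + x\right) 5 = 25 + 5 x$)
$\left(9 \left(-2\right) + c{\left(-2,0 \right)}\right) - \left(\left(-133 - 6\right) - 68\right) = \left(9 \left(-2\right) + \left(25 + 5 \cdot 0\right)\right) - \left(\left(-133 - 6\right) - 68\right) = \left(-18 + \left(25 + 0\right)\right) - \left(-139 - 68\right) = \left(-18 + 25\right) - -207 = 7 + 207 = 214$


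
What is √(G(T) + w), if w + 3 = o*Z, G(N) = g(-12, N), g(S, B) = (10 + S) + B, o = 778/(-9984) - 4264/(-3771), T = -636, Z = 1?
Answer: I*√43746303516214/261456 ≈ 25.297*I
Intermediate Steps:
o = 6606323/6274944 (o = 778*(-1/9984) - 4264*(-1/3771) = -389/4992 + 4264/3771 = 6606323/6274944 ≈ 1.0528)
g(S, B) = 10 + B + S
G(N) = -2 + N (G(N) = 10 + N - 12 = -2 + N)
w = -12218509/6274944 (w = -3 + (6606323/6274944)*1 = -3 + 6606323/6274944 = -12218509/6274944 ≈ -1.9472)
√(G(T) + w) = √((-2 - 636) - 12218509/6274944) = √(-638 - 12218509/6274944) = √(-4015632781/6274944) = I*√43746303516214/261456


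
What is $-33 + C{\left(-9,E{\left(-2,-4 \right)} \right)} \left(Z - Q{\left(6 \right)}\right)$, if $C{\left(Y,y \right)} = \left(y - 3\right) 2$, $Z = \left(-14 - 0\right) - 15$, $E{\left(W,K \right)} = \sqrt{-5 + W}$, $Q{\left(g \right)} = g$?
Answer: $177 - 70 i \sqrt{7} \approx 177.0 - 185.2 i$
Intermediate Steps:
$Z = -29$ ($Z = \left(-14 + 0\right) - 15 = -14 - 15 = -29$)
$C{\left(Y,y \right)} = -6 + 2 y$ ($C{\left(Y,y \right)} = \left(-3 + y\right) 2 = -6 + 2 y$)
$-33 + C{\left(-9,E{\left(-2,-4 \right)} \right)} \left(Z - Q{\left(6 \right)}\right) = -33 + \left(-6 + 2 \sqrt{-5 - 2}\right) \left(-29 - 6\right) = -33 + \left(-6 + 2 \sqrt{-7}\right) \left(-29 - 6\right) = -33 + \left(-6 + 2 i \sqrt{7}\right) \left(-35\right) = -33 + \left(210 - 70 i \sqrt{7}\right) = 177 - 70 i \sqrt{7}$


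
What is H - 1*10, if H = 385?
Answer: 375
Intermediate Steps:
H - 1*10 = 385 - 1*10 = 385 - 10 = 375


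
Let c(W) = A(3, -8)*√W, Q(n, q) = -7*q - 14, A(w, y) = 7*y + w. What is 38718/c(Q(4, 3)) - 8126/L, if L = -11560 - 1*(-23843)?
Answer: -8126/12283 + 38718*I*√35/1855 ≈ -0.66156 + 123.48*I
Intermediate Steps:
L = 12283 (L = -11560 + 23843 = 12283)
A(w, y) = w + 7*y
Q(n, q) = -14 - 7*q
c(W) = -53*√W (c(W) = (3 + 7*(-8))*√W = (3 - 56)*√W = -53*√W)
38718/c(Q(4, 3)) - 8126/L = 38718/((-53*√(-14 - 7*3))) - 8126/12283 = 38718/((-53*√(-14 - 21))) - 8126*1/12283 = 38718/((-53*I*√35)) - 8126/12283 = 38718*(I*√35/1855) - 8126/12283 = 38718*I*√35/1855 - 8126/12283 = -8126/12283 + 38718*I*√35/1855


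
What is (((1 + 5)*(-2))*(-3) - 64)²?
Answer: 784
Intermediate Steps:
(((1 + 5)*(-2))*(-3) - 64)² = ((6*(-2))*(-3) - 64)² = (-12*(-3) - 64)² = (36 - 64)² = (-28)² = 784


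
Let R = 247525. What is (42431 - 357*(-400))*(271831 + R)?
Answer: 96200831236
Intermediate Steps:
(42431 - 357*(-400))*(271831 + R) = (42431 - 357*(-400))*(271831 + 247525) = (42431 + 142800)*519356 = 185231*519356 = 96200831236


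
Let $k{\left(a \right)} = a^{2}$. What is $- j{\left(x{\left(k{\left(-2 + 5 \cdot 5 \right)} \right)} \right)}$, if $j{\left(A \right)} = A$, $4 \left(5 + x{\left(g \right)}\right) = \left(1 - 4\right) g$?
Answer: $\frac{1607}{4} \approx 401.75$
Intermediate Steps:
$x{\left(g \right)} = -5 - \frac{3 g}{4}$ ($x{\left(g \right)} = -5 + \frac{\left(1 - 4\right) g}{4} = -5 + \frac{\left(-3\right) g}{4} = -5 - \frac{3 g}{4}$)
$- j{\left(x{\left(k{\left(-2 + 5 \cdot 5 \right)} \right)} \right)} = - (-5 - \frac{3 \left(-2 + 5 \cdot 5\right)^{2}}{4}) = - (-5 - \frac{3 \left(-2 + 25\right)^{2}}{4}) = - (-5 - \frac{3 \cdot 23^{2}}{4}) = - (-5 - \frac{1587}{4}) = \left(-1\right) \left(- \frac{1607}{4}\right) = \frac{1607}{4}$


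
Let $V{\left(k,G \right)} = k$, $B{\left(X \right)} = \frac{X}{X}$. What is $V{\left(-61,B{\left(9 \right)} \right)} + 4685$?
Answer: $4624$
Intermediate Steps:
$B{\left(X \right)} = 1$
$V{\left(-61,B{\left(9 \right)} \right)} + 4685 = -61 + 4685 = 4624$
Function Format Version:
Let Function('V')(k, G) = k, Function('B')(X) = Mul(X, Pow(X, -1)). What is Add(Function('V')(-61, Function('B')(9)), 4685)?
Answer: 4624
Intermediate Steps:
Function('B')(X) = 1
Add(Function('V')(-61, Function('B')(9)), 4685) = Add(-61, 4685) = 4624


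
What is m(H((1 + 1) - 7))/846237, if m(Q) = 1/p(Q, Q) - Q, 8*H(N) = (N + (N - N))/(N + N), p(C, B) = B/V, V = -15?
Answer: -3841/13539792 ≈ -0.00028368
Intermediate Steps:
p(C, B) = -B/15 (p(C, B) = B/(-15) = B*(-1/15) = -B/15)
H(N) = 1/16 (H(N) = ((N + (N - N))/(N + N))/8 = ((N + 0)/((2*N)))/8 = (N*(1/(2*N)))/8 = (1/8)*(1/2) = 1/16)
m(Q) = -Q - 15/Q (m(Q) = 1/(-Q/15) - Q = -15/Q - Q = -Q - 15/Q)
m(H((1 + 1) - 7))/846237 = (-1*1/16 - 15/1/16)/846237 = (-1/16 - 15*16)*(1/846237) = (-1/16 - 240)*(1/846237) = -3841/16*1/846237 = -3841/13539792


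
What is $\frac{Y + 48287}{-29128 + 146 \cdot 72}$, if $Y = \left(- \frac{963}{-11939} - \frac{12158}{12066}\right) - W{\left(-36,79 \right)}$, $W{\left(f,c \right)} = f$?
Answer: $- \frac{3480541648399}{1340873005992} \approx -2.5957$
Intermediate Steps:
$Y = \frac{2526240130}{72027987}$ ($Y = \left(- \frac{963}{-11939} - \frac{12158}{12066}\right) - -36 = \left(\left(-963\right) \left(- \frac{1}{11939}\right) - \frac{6079}{6033}\right) + 36 = \left(\frac{963}{11939} - \frac{6079}{6033}\right) + 36 = - \frac{66767402}{72027987} + 36 = \frac{2526240130}{72027987} \approx 35.073$)
$\frac{Y + 48287}{-29128 + 146 \cdot 72} = \frac{\frac{2526240130}{72027987} + 48287}{-29128 + 146 \cdot 72} = \frac{3480541648399}{72027987 \left(-29128 + 10512\right)} = \frac{3480541648399}{72027987 \left(-18616\right)} = \frac{3480541648399}{72027987} \left(- \frac{1}{18616}\right) = - \frac{3480541648399}{1340873005992}$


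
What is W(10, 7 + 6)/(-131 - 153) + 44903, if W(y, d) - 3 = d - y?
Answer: 6376223/142 ≈ 44903.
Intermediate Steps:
W(y, d) = 3 + d - y (W(y, d) = 3 + (d - y) = 3 + d - y)
W(10, 7 + 6)/(-131 - 153) + 44903 = (3 + (7 + 6) - 1*10)/(-131 - 153) + 44903 = (3 + 13 - 10)/(-284) + 44903 = 6*(-1/284) + 44903 = -3/142 + 44903 = 6376223/142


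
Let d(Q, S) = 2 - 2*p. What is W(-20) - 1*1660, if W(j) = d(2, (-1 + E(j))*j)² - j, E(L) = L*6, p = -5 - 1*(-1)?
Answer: -1540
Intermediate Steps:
p = -4 (p = -5 + 1 = -4)
E(L) = 6*L
d(Q, S) = 10 (d(Q, S) = 2 - 2*(-4) = 2 + 8 = 10)
W(j) = 100 - j (W(j) = 10² - j = 100 - j)
W(-20) - 1*1660 = (100 - 1*(-20)) - 1*1660 = (100 + 20) - 1660 = 120 - 1660 = -1540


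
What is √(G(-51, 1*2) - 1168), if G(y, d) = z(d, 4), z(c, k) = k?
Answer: 2*I*√291 ≈ 34.117*I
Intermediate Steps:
G(y, d) = 4
√(G(-51, 1*2) - 1168) = √(4 - 1168) = √(-1164) = 2*I*√291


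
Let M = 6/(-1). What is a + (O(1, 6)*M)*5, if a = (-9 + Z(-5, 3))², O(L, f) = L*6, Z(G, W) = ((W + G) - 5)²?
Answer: 1420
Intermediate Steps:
M = -6 (M = 6*(-1) = -6)
Z(G, W) = (-5 + G + W)² (Z(G, W) = ((G + W) - 5)² = (-5 + G + W)²)
O(L, f) = 6*L
a = 1600 (a = (-9 + (-5 - 5 + 3)²)² = (-9 + (-7)²)² = (-9 + 49)² = 40² = 1600)
a + (O(1, 6)*M)*5 = 1600 + ((6*1)*(-6))*5 = 1600 + (6*(-6))*5 = 1600 - 36*5 = 1600 - 180 = 1420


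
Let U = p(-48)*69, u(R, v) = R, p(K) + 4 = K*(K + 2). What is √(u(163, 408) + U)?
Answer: √152239 ≈ 390.18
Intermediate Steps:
p(K) = -4 + K*(2 + K) (p(K) = -4 + K*(K + 2) = -4 + K*(2 + K))
U = 152076 (U = (-4 + (-48)² + 2*(-48))*69 = (-4 + 2304 - 96)*69 = 2204*69 = 152076)
√(u(163, 408) + U) = √(163 + 152076) = √152239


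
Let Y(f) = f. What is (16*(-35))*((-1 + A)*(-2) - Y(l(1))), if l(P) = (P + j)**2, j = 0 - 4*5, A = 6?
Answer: 207760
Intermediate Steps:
j = -20 (j = 0 - 20 = -20)
l(P) = (-20 + P)**2 (l(P) = (P - 20)**2 = (-20 + P)**2)
(16*(-35))*((-1 + A)*(-2) - Y(l(1))) = (16*(-35))*((-1 + 6)*(-2) - (-20 + 1)**2) = -560*(5*(-2) - 1*(-19)**2) = -560*(-10 - 1*361) = -560*(-10 - 361) = -560*(-371) = 207760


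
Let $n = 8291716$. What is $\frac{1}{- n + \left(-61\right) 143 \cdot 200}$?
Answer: $- \frac{1}{10036316} \approx -9.9638 \cdot 10^{-8}$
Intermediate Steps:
$\frac{1}{- n + \left(-61\right) 143 \cdot 200} = \frac{1}{\left(-1\right) 8291716 + \left(-61\right) 143 \cdot 200} = \frac{1}{-8291716 - 1744600} = \frac{1}{-10036316} = - \frac{1}{10036316}$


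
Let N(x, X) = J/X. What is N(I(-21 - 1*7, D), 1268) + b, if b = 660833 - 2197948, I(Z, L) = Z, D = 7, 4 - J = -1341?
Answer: -1949060475/1268 ≈ -1.5371e+6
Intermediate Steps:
J = 1345 (J = 4 - 1*(-1341) = 4 + 1341 = 1345)
b = -1537115
N(x, X) = 1345/X
N(I(-21 - 1*7, D), 1268) + b = 1345/1268 - 1537115 = -1949060475/1268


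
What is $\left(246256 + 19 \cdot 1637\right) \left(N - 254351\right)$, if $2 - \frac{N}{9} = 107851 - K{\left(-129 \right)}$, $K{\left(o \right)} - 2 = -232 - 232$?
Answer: $-340915814850$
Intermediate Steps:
$K{\left(o \right)} = -462$ ($K{\left(o \right)} = 2 - 464 = -462$)
$N = -974799$ ($N = 18 - 9 \left(107851 - -462\right) = 18 - 9 \left(107851 + 462\right) = 18 - 974817 = -974799$)
$\left(246256 + 19 \cdot 1637\right) \left(N - 254351\right) = \left(246256 + 19 \cdot 1637\right) \left(-974799 - 254351\right) = \left(246256 + 31103\right) \left(-1229150\right) = 277359 \left(-1229150\right) = -340915814850$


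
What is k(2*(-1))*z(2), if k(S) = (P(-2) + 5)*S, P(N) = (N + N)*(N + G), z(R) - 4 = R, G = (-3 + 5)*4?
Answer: 228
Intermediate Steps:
G = 8 (G = 2*4 = 8)
z(R) = 4 + R
P(N) = 2*N*(8 + N) (P(N) = (N + N)*(N + 8) = (2*N)*(8 + N) = 2*N*(8 + N))
k(S) = -19*S (k(S) = (2*(-2)*(8 - 2) + 5)*S = (2*(-2)*6 + 5)*S = (-24 + 5)*S = -19*S)
k(2*(-1))*z(2) = (-38*(-1))*(4 + 2) = -19*(-2)*6 = 38*6 = 228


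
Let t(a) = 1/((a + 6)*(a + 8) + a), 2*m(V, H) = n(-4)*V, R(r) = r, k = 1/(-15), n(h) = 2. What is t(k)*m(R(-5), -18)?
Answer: -1125/10576 ≈ -0.10637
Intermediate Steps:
k = -1/15 ≈ -0.066667
m(V, H) = V (m(V, H) = (2*V)/2 = V)
t(a) = 1/(a + (6 + a)*(8 + a)) (t(a) = 1/((6 + a)*(8 + a) + a) = 1/(a + (6 + a)*(8 + a)))
t(k)*m(R(-5), -18) = -5/(48 + (-1/15)² + 15*(-1/15)) = -5/(48 + 1/225 - 1) = -5/(10576/225) = (225/10576)*(-5) = -1125/10576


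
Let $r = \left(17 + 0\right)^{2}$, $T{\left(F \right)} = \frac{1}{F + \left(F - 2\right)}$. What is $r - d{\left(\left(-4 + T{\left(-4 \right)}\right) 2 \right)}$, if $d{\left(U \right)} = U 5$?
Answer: $330$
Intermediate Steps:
$T{\left(F \right)} = \frac{1}{-2 + 2 F}$ ($T{\left(F \right)} = \frac{1}{F + \left(-2 + F\right)} = \frac{1}{-2 + 2 F}$)
$d{\left(U \right)} = 5 U$
$r = 289$ ($r = 17^{2} = 289$)
$r - d{\left(\left(-4 + T{\left(-4 \right)}\right) 2 \right)} = 289 - 5 \left(-4 + \frac{1}{2 \left(-1 - 4\right)}\right) 2 = 289 - 5 \left(-4 + \frac{1}{2 \left(-5\right)}\right) 2 = 289 - 5 \left(-4 + \frac{1}{2} \left(- \frac{1}{5}\right)\right) 2 = 289 - 5 \left(-4 - \frac{1}{10}\right) 2 = 289 - 5 \left(\left(- \frac{41}{10}\right) 2\right) = 289 - 5 \left(- \frac{41}{5}\right) = 289 - -41 = 289 + 41 = 330$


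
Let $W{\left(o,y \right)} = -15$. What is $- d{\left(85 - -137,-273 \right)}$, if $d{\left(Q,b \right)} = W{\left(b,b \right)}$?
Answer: $15$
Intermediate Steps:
$d{\left(Q,b \right)} = -15$
$- d{\left(85 - -137,-273 \right)} = \left(-1\right) \left(-15\right) = 15$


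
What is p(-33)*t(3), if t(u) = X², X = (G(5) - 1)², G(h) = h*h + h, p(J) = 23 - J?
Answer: 39607736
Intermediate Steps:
G(h) = h + h² (G(h) = h² + h = h + h²)
X = 841 (X = (5*(1 + 5) - 1)² = (5*6 - 1)² = (30 - 1)² = 29² = 841)
t(u) = 707281 (t(u) = 841² = 707281)
p(-33)*t(3) = (23 - 1*(-33))*707281 = (23 + 33)*707281 = 56*707281 = 39607736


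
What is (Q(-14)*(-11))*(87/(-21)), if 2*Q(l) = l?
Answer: -319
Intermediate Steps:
Q(l) = l/2
(Q(-14)*(-11))*(87/(-21)) = (((½)*(-14))*(-11))*(87/(-21)) = (-7*(-11))*(87*(-1/21)) = 77*(-29/7) = -319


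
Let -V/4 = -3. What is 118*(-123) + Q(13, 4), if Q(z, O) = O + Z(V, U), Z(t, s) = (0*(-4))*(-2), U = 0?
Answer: -14510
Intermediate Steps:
V = 12 (V = -4*(-3) = 12)
Z(t, s) = 0 (Z(t, s) = 0*(-2) = 0)
Q(z, O) = O (Q(z, O) = O + 0 = O)
118*(-123) + Q(13, 4) = 118*(-123) + 4 = -14514 + 4 = -14510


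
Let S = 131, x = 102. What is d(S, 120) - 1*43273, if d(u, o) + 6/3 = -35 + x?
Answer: -43208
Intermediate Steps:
d(u, o) = 65 (d(u, o) = -2 + (-35 + 102) = -2 + 67 = 65)
d(S, 120) - 1*43273 = 65 - 1*43273 = 65 - 43273 = -43208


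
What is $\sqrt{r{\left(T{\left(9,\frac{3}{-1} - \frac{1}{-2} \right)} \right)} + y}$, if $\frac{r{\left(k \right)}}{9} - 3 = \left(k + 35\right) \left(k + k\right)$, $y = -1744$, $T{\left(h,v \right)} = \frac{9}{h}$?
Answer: $i \sqrt{1069} \approx 32.696 i$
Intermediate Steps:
$r{\left(k \right)} = 27 + 18 k \left(35 + k\right)$ ($r{\left(k \right)} = 27 + 9 \left(k + 35\right) \left(k + k\right) = 27 + 9 \left(35 + k\right) 2 k = 27 + 9 \cdot 2 k \left(35 + k\right) = 27 + 18 k \left(35 + k\right)$)
$\sqrt{r{\left(T{\left(9,\frac{3}{-1} - \frac{1}{-2} \right)} \right)} + y} = \sqrt{\left(27 + 18 \left(\frac{9}{9}\right)^{2} + 630 \cdot \frac{9}{9}\right) - 1744} = \sqrt{\left(27 + 18 \left(9 \cdot \frac{1}{9}\right)^{2} + 630 \cdot 9 \cdot \frac{1}{9}\right) - 1744} = \sqrt{\left(27 + 18 \cdot 1^{2} + 630 \cdot 1\right) - 1744} = \sqrt{\left(27 + 18 \cdot 1 + 630\right) - 1744} = \sqrt{\left(27 + 18 + 630\right) - 1744} = \sqrt{675 - 1744} = \sqrt{-1069} = i \sqrt{1069}$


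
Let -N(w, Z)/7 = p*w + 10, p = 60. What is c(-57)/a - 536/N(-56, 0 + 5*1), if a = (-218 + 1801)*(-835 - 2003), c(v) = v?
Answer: -5986747/262065650 ≈ -0.022844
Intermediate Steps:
a = -4492554 (a = 1583*(-2838) = -4492554)
N(w, Z) = -70 - 420*w (N(w, Z) = -7*(60*w + 10) = -7*(10 + 60*w) = -70 - 420*w)
c(-57)/a - 536/N(-56, 0 + 5*1) = -57/(-4492554) - 536/(-70 - 420*(-56)) = -57*(-1/4492554) - 536/(-70 + 23520) = 19/1497518 - 536/23450 = 19/1497518 - 536*1/23450 = 19/1497518 - 4/175 = -5986747/262065650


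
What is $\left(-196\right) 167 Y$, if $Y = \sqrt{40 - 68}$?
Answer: $- 65464 i \sqrt{7} \approx - 1.732 \cdot 10^{5} i$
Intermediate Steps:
$Y = 2 i \sqrt{7}$ ($Y = \sqrt{-28} = 2 i \sqrt{7} \approx 5.2915 i$)
$\left(-196\right) 167 Y = \left(-196\right) 167 \cdot 2 i \sqrt{7} = - 32732 \cdot 2 i \sqrt{7} = - 65464 i \sqrt{7}$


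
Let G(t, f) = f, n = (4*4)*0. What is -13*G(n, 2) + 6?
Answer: -20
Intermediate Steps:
n = 0 (n = 16*0 = 0)
-13*G(n, 2) + 6 = -13*2 + 6 = -26 + 6 = -20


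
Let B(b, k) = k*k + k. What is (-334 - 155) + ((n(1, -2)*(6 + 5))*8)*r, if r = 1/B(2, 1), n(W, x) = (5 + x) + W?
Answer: -313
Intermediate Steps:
n(W, x) = 5 + W + x
B(b, k) = k + k**2 (B(b, k) = k**2 + k = k + k**2)
r = 1/2 (r = 1/(1*(1 + 1)) = 1/(1*2) = 1/2 ≈ 0.50000)
(-334 - 155) + ((n(1, -2)*(6 + 5))*8)*r = (-334 - 155) + (((5 + 1 - 2)*(6 + 5))*8)*(1/2) = -489 + ((4*11)*8)*(1/2) = -489 + (44*8)*(1/2) = -489 + 352*(1/2) = -489 + 176 = -313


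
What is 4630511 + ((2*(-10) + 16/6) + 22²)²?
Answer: 43634599/9 ≈ 4.8483e+6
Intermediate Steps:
4630511 + ((2*(-10) + 16/6) + 22²)² = 4630511 + ((-20 + 16*(⅙)) + 484)² = 4630511 + ((-20 + 8/3) + 484)² = 4630511 + (-52/3 + 484)² = 4630511 + (1400/3)² = 4630511 + 1960000/9 = 43634599/9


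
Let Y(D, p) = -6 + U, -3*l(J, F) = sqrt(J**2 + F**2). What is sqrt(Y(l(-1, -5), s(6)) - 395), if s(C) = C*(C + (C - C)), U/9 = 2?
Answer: I*sqrt(383) ≈ 19.57*I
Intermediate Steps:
U = 18 (U = 9*2 = 18)
l(J, F) = -sqrt(F**2 + J**2)/3 (l(J, F) = -sqrt(J**2 + F**2)/3 = -sqrt(F**2 + J**2)/3)
s(C) = C**2 (s(C) = C*(C + 0) = C*C = C**2)
Y(D, p) = 12 (Y(D, p) = -6 + 18 = 12)
sqrt(Y(l(-1, -5), s(6)) - 395) = sqrt(12 - 395) = sqrt(-383) = I*sqrt(383)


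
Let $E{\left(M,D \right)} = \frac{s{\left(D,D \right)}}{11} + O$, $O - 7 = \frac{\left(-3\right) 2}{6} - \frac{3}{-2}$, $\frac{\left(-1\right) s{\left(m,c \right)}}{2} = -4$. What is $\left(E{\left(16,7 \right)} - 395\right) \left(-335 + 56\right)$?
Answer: $\frac{2374011}{22} \approx 1.0791 \cdot 10^{5}$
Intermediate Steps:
$s{\left(m,c \right)} = 8$ ($s{\left(m,c \right)} = \left(-2\right) \left(-4\right) = 8$)
$O = \frac{15}{2}$ ($O = 7 + \left(\frac{\left(-3\right) 2}{6} - \frac{3}{-2}\right) = 7 - - \frac{1}{2} = 7 + \left(-1 + \frac{3}{2}\right) = 7 + \frac{1}{2} = \frac{15}{2} \approx 7.5$)
$E{\left(M,D \right)} = \frac{181}{22}$ ($E{\left(M,D \right)} = \frac{8}{11} + \frac{15}{2} = \frac{181}{22}$)
$\left(E{\left(16,7 \right)} - 395\right) \left(-335 + 56\right) = \left(\frac{181}{22} - 395\right) \left(-335 + 56\right) = \left(- \frac{8509}{22}\right) \left(-279\right) = \frac{2374011}{22}$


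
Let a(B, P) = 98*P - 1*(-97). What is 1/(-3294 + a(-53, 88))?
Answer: 1/5427 ≈ 0.00018426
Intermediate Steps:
a(B, P) = 97 + 98*P (a(B, P) = 98*P + 97 = 97 + 98*P)
1/(-3294 + a(-53, 88)) = 1/(-3294 + (97 + 98*88)) = 1/(-3294 + (97 + 8624)) = 1/(-3294 + 8721) = 1/5427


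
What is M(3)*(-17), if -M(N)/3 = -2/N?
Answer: -34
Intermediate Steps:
M(N) = 6/N (M(N) = -(-6)/N = 6/N)
M(3)*(-17) = (6/3)*(-17) = (6*(1/3))*(-17) = 2*(-17) = -34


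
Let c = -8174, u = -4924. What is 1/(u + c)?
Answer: -1/13098 ≈ -7.6347e-5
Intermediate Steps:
1/(u + c) = 1/(-4924 - 8174) = 1/(-13098) = -1/13098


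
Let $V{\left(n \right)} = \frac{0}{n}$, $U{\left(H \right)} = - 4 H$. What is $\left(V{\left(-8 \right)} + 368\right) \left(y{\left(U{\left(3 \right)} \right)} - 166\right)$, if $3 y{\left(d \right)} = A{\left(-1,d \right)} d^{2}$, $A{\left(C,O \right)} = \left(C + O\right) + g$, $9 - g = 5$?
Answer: $-220064$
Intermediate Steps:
$g = 4$ ($g = 9 - 5 = 4$)
$A{\left(C,O \right)} = 4 + C + O$ ($A{\left(C,O \right)} = \left(C + O\right) + 4 = 4 + C + O$)
$V{\left(n \right)} = 0$
$y{\left(d \right)} = \frac{d^{2} \left(3 + d\right)}{3}$ ($y{\left(d \right)} = \frac{\left(4 - 1 + d\right) d^{2}}{3} = \frac{\left(3 + d\right) d^{2}}{3} = \frac{d^{2} \left(3 + d\right)}{3}$)
$\left(V{\left(-8 \right)} + 368\right) \left(y{\left(U{\left(3 \right)} \right)} - 166\right) = \left(0 + 368\right) \left(\frac{\left(\left(-4\right) 3\right)^{2} \left(3 - 12\right)}{3} - 166\right) = 368 \left(\frac{\left(-12\right)^{2} \left(3 - 12\right)}{3} - 166\right) = 368 \left(\frac{1}{3} \cdot 144 \left(-9\right) - 166\right) = 368 \left(-432 - 166\right) = 368 \left(-598\right) = -220064$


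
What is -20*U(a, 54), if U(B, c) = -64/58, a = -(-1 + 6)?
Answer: 640/29 ≈ 22.069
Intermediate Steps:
a = -5 (a = -1*5 = -5)
U(B, c) = -32/29 (U(B, c) = -64*1/58 = -32/29)
-20*U(a, 54) = -20*(-32/29) = 640/29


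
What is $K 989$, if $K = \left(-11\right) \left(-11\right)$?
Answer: $119669$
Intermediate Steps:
$K = 121$
$K 989 = 121 \cdot 989 = 119669$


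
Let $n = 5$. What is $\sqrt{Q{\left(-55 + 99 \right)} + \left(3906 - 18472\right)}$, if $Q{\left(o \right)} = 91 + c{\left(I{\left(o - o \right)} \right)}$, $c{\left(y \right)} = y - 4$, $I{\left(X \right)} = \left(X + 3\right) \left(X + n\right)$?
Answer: $8 i \sqrt{226} \approx 120.27 i$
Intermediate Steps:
$I{\left(X \right)} = \left(3 + X\right) \left(5 + X\right)$ ($I{\left(X \right)} = \left(X + 3\right) \left(X + 5\right) = \left(3 + X\right) \left(5 + X\right)$)
$c{\left(y \right)} = -4 + y$
$Q{\left(o \right)} = 102$ ($Q{\left(o \right)} = 91 - \left(-11 - \left(o - o\right)^{2} - 8 \left(o - o\right)\right) = 91 + \left(-4 + \left(15 + 0^{2} + 8 \cdot 0\right)\right) = 91 + \left(-4 + \left(15 + 0 + 0\right)\right) = 91 + \left(-4 + 15\right) = 91 + 11 = 102$)
$\sqrt{Q{\left(-55 + 99 \right)} + \left(3906 - 18472\right)} = \sqrt{102 + \left(3906 - 18472\right)} = \sqrt{102 - 14566} = \sqrt{-14464} = 8 i \sqrt{226}$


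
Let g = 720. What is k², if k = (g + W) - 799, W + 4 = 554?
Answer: 221841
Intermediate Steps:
W = 550 (W = -4 + 554 = 550)
k = 471 (k = (720 + 550) - 799 = 1270 - 799 = 471)
k² = 471² = 221841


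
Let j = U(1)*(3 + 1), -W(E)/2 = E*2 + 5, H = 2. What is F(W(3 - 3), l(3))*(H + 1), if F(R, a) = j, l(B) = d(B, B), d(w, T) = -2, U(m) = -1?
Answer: -12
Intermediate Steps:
l(B) = -2
W(E) = -10 - 4*E (W(E) = -2*(E*2 + 5) = -2*(2*E + 5) = -2*(5 + 2*E) = -10 - 4*E)
j = -4 (j = -(3 + 1) = -1*4 = -4)
F(R, a) = -4
F(W(3 - 3), l(3))*(H + 1) = -4*(2 + 1) = -4*3 = -12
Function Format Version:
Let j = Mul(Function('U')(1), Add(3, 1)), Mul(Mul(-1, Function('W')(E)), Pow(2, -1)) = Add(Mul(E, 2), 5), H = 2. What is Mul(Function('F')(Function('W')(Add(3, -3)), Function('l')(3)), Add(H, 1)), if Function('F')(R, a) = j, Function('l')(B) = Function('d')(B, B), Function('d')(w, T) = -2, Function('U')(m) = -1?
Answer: -12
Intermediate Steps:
Function('l')(B) = -2
Function('W')(E) = Add(-10, Mul(-4, E)) (Function('W')(E) = Mul(-2, Add(Mul(E, 2), 5)) = Mul(-2, Add(Mul(2, E), 5)) = Mul(-2, Add(5, Mul(2, E))) = Add(-10, Mul(-4, E)))
j = -4 (j = Mul(-1, Add(3, 1)) = Mul(-1, 4) = -4)
Function('F')(R, a) = -4
Mul(Function('F')(Function('W')(Add(3, -3)), Function('l')(3)), Add(H, 1)) = Mul(-4, Add(2, 1)) = Mul(-4, 3) = -12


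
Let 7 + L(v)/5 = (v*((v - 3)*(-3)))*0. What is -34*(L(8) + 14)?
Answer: 714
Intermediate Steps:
L(v) = -35 (L(v) = -35 + 5*((v*((v - 3)*(-3)))*0) = -35 + 5*((v*((-3 + v)*(-3)))*0) = -35 + 5*((v*(9 - 3*v))*0) = -35 + 5*0 = -35 + 0 = -35)
-34*(L(8) + 14) = -34*(-35 + 14) = -34*(-21) = 714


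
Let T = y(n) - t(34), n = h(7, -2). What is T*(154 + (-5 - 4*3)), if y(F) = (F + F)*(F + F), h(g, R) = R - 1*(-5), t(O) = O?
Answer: 274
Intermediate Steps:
h(g, R) = 5 + R (h(g, R) = R + 5 = 5 + R)
n = 3 (n = 5 - 2 = 3)
y(F) = 4*F**2 (y(F) = (2*F)*(2*F) = 4*F**2)
T = 2 (T = 4*3**2 - 1*34 = 4*9 - 34 = 36 - 34 = 2)
T*(154 + (-5 - 4*3)) = 2*(154 + (-5 - 4*3)) = 2*(154 + (-5 - 12)) = 2*(154 - 17) = 2*137 = 274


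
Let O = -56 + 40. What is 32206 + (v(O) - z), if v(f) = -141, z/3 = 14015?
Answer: -9980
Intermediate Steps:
O = -16
z = 42045 (z = 3*14015 = 42045)
32206 + (v(O) - z) = 32206 + (-141 - 1*42045) = 32206 + (-141 - 42045) = 32206 - 42186 = -9980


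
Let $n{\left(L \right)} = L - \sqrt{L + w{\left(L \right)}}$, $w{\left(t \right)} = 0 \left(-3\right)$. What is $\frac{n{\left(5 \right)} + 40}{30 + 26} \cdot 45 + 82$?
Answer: $\frac{6617}{56} - \frac{45 \sqrt{5}}{56} \approx 116.36$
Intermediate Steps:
$w{\left(t \right)} = 0$
$n{\left(L \right)} = L - \sqrt{L}$ ($n{\left(L \right)} = L - \sqrt{L + 0} = L - \sqrt{L}$)
$\frac{n{\left(5 \right)} + 40}{30 + 26} \cdot 45 + 82 = \frac{\left(5 - \sqrt{5}\right) + 40}{30 + 26} \cdot 45 + 82 = \frac{45 - \sqrt{5}}{56} \cdot 45 + 82 = \left(45 - \sqrt{5}\right) \frac{1}{56} \cdot 45 + 82 = \left(\frac{45}{56} - \frac{\sqrt{5}}{56}\right) 45 + 82 = \left(\frac{2025}{56} - \frac{45 \sqrt{5}}{56}\right) + 82 = \frac{6617}{56} - \frac{45 \sqrt{5}}{56}$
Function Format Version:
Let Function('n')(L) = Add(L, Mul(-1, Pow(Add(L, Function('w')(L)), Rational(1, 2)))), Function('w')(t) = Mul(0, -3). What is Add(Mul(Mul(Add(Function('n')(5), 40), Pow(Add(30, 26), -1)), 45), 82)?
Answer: Add(Rational(6617, 56), Mul(Rational(-45, 56), Pow(5, Rational(1, 2)))) ≈ 116.36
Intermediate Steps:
Function('w')(t) = 0
Function('n')(L) = Add(L, Mul(-1, Pow(L, Rational(1, 2)))) (Function('n')(L) = Add(L, Mul(-1, Pow(Add(L, 0), Rational(1, 2)))) = Add(L, Mul(-1, Pow(L, Rational(1, 2)))))
Add(Mul(Mul(Add(Function('n')(5), 40), Pow(Add(30, 26), -1)), 45), 82) = Add(Mul(Mul(Add(Add(5, Mul(-1, Pow(5, Rational(1, 2)))), 40), Pow(Add(30, 26), -1)), 45), 82) = Add(Mul(Mul(Add(45, Mul(-1, Pow(5, Rational(1, 2)))), Pow(56, -1)), 45), 82) = Add(Mul(Mul(Add(45, Mul(-1, Pow(5, Rational(1, 2)))), Rational(1, 56)), 45), 82) = Add(Mul(Add(Rational(45, 56), Mul(Rational(-1, 56), Pow(5, Rational(1, 2)))), 45), 82) = Add(Add(Rational(2025, 56), Mul(Rational(-45, 56), Pow(5, Rational(1, 2)))), 82) = Add(Rational(6617, 56), Mul(Rational(-45, 56), Pow(5, Rational(1, 2))))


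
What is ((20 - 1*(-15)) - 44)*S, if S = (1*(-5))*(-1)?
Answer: -45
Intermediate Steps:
S = 5 (S = -5*(-1) = 5)
((20 - 1*(-15)) - 44)*S = ((20 - 1*(-15)) - 44)*5 = ((20 + 15) - 44)*5 = (35 - 44)*5 = -9*5 = -45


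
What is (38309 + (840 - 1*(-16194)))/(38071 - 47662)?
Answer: -55343/9591 ≈ -5.7703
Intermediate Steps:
(38309 + (840 - 1*(-16194)))/(38071 - 47662) = (38309 + (840 + 16194))/(-9591) = (38309 + 17034)*(-1/9591) = 55343*(-1/9591) = -55343/9591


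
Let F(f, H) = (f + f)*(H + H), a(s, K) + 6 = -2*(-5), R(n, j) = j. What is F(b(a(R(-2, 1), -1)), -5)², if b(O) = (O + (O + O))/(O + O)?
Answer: 900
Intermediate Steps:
a(s, K) = 4 (a(s, K) = -6 - 2*(-5) = -6 + 10 = 4)
b(O) = 3/2 (b(O) = (O + 2*O)/((2*O)) = (3*O)*(1/(2*O)) = 3/2)
F(f, H) = 4*H*f (F(f, H) = (2*f)*(2*H) = 4*H*f)
F(b(a(R(-2, 1), -1)), -5)² = (4*(-5)*(3/2))² = (-30)² = 900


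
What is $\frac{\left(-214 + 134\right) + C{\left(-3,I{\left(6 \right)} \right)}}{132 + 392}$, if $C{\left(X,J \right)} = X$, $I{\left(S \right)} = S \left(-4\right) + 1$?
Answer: $- \frac{83}{524} \approx -0.1584$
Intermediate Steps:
$I{\left(S \right)} = 1 - 4 S$ ($I{\left(S \right)} = - 4 S + 1 = 1 - 4 S$)
$\frac{\left(-214 + 134\right) + C{\left(-3,I{\left(6 \right)} \right)}}{132 + 392} = \frac{\left(-214 + 134\right) - 3}{132 + 392} = \frac{-80 - 3}{524} = \left(-83\right) \frac{1}{524} = - \frac{83}{524}$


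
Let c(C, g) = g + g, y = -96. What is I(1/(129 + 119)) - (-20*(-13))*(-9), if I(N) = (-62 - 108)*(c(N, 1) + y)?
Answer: 18320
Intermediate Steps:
c(C, g) = 2*g
I(N) = 15980 (I(N) = (-62 - 108)*(2*1 - 96) = -170*(2 - 96) = -170*(-94) = 15980)
I(1/(129 + 119)) - (-20*(-13))*(-9) = 15980 - (-20*(-13))*(-9) = 15980 - 260*(-9) = 15980 - 1*(-2340) = 15980 + 2340 = 18320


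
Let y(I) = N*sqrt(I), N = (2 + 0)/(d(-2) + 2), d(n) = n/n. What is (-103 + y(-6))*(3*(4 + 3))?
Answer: -2163 + 14*I*sqrt(6) ≈ -2163.0 + 34.293*I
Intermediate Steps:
d(n) = 1
N = 2/3 (N = (2 + 0)/(1 + 2) = 2/3 ≈ 0.66667)
y(I) = 2*sqrt(I)/3
(-103 + y(-6))*(3*(4 + 3)) = (-103 + 2*sqrt(-6)/3)*(3*(4 + 3)) = (-103 + 2*(I*sqrt(6))/3)*(3*7) = (-103 + 2*I*sqrt(6)/3)*21 = -2163 + 14*I*sqrt(6)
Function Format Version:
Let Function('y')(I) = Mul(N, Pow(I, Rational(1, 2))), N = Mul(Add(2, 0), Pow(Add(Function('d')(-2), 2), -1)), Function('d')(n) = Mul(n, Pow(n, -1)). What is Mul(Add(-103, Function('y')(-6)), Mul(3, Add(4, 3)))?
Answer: Add(-2163, Mul(14, I, Pow(6, Rational(1, 2)))) ≈ Add(-2163.0, Mul(34.293, I))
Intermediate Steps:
Function('d')(n) = 1
N = Rational(2, 3) (N = Mul(Add(2, 0), Pow(Add(1, 2), -1)) = Mul(2, Pow(3, -1)) = Mul(2, Rational(1, 3)) = Rational(2, 3) ≈ 0.66667)
Function('y')(I) = Mul(Rational(2, 3), Pow(I, Rational(1, 2)))
Mul(Add(-103, Function('y')(-6)), Mul(3, Add(4, 3))) = Mul(Add(-103, Mul(Rational(2, 3), Pow(-6, Rational(1, 2)))), Mul(3, Add(4, 3))) = Mul(Add(-103, Mul(Rational(2, 3), Mul(I, Pow(6, Rational(1, 2))))), Mul(3, 7)) = Mul(Add(-103, Mul(Rational(2, 3), I, Pow(6, Rational(1, 2)))), 21) = Add(-2163, Mul(14, I, Pow(6, Rational(1, 2))))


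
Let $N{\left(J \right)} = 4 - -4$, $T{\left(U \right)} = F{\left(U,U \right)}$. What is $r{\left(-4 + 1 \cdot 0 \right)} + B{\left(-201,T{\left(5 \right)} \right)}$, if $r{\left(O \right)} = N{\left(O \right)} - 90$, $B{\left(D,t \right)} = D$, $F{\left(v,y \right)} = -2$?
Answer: $-283$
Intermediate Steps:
$T{\left(U \right)} = -2$
$N{\left(J \right)} = 8$ ($N{\left(J \right)} = 4 + 4 = 8$)
$r{\left(O \right)} = -82$ ($r{\left(O \right)} = 8 - 90 = -82$)
$r{\left(-4 + 1 \cdot 0 \right)} + B{\left(-201,T{\left(5 \right)} \right)} = -82 - 201 = -283$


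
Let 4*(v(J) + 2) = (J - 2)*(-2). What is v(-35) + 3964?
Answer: 7961/2 ≈ 3980.5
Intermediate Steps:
v(J) = -1 - J/2 (v(J) = -2 + ((J - 2)*(-2))/4 = -2 + ((-2 + J)*(-2))/4 = -2 + (4 - 2*J)/4 = -2 + (1 - J/2) = -1 - J/2)
v(-35) + 3964 = (-1 - 1/2*(-35)) + 3964 = (-1 + 35/2) + 3964 = 33/2 + 3964 = 7961/2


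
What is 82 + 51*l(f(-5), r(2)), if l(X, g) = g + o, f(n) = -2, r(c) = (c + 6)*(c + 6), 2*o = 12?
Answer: 3652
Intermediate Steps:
o = 6 (o = (½)*12 = 6)
r(c) = (6 + c)² (r(c) = (6 + c)*(6 + c) = (6 + c)²)
l(X, g) = 6 + g (l(X, g) = g + 6 = 6 + g)
82 + 51*l(f(-5), r(2)) = 82 + 51*(6 + (6 + 2)²) = 82 + 51*(6 + 8²) = 82 + 51*(6 + 64) = 82 + 51*70 = 82 + 3570 = 3652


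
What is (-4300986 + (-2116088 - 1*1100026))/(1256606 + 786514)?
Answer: -125285/34052 ≈ -3.6792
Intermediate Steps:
(-4300986 + (-2116088 - 1*1100026))/(1256606 + 786514) = (-4300986 + (-2116088 - 1100026))/2043120 = (-4300986 - 3216114)*(1/2043120) = -7517100*1/2043120 = -125285/34052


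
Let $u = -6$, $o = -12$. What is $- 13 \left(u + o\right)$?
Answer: $234$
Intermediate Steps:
$- 13 \left(u + o\right) = - 13 \left(-6 - 12\right) = \left(-13\right) \left(-18\right) = 234$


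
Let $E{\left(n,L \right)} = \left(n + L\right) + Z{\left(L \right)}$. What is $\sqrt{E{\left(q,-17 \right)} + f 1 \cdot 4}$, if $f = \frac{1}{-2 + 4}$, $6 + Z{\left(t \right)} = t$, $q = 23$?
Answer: $i \sqrt{15} \approx 3.873 i$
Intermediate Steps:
$Z{\left(t \right)} = -6 + t$
$f = \frac{1}{2} \approx 0.5$
$E{\left(n,L \right)} = -6 + n + 2 L$ ($E{\left(n,L \right)} = \left(n + L\right) + \left(-6 + L\right) = \left(L + n\right) + \left(-6 + L\right) = -6 + n + 2 L$)
$\sqrt{E{\left(q,-17 \right)} + f 1 \cdot 4} = \sqrt{\left(-6 + 23 + 2 \left(-17\right)\right) + \frac{1}{2} \cdot 1 \cdot 4} = \sqrt{\left(-6 + 23 - 34\right) + \frac{1}{2} \cdot 4} = \sqrt{-17 + 2} = \sqrt{-15} = i \sqrt{15}$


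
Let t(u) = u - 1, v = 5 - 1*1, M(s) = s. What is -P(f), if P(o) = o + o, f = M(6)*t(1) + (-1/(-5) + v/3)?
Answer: -46/15 ≈ -3.0667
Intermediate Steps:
v = 4 (v = 5 - 1 = 4)
t(u) = -1 + u
f = 23/15 (f = 6*(-1 + 1) + (-1/(-5) + 4/3) = 6*0 + (-1*(-⅕) + 4*(⅓)) = 0 + (⅕ + 4/3) = 0 + 23/15 = 23/15 ≈ 1.5333)
P(o) = 2*o
-P(f) = -2*23/15 = -1*46/15 = -46/15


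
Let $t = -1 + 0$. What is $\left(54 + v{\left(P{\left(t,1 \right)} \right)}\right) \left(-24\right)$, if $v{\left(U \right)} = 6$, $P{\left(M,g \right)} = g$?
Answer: $-1440$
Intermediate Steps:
$t = -1$
$\left(54 + v{\left(P{\left(t,1 \right)} \right)}\right) \left(-24\right) = \left(54 + 6\right) \left(-24\right) = 60 \left(-24\right) = -1440$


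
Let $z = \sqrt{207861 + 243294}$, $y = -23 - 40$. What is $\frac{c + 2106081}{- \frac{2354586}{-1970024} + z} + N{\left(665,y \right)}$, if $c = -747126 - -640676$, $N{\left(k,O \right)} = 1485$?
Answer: $\frac{215903958064879542613}{145910379741786157} + \frac{1940139258539786864 \sqrt{451155}}{437731139225358471} \approx 4456.8$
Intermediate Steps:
$y = -63$ ($y = -23 - 40 = -63$)
$z = \sqrt{451155} \approx 671.68$
$c = -106450$ ($c = -747126 + 640676 = -106450$)
$\frac{c + 2106081}{- \frac{2354586}{-1970024} + z} + N{\left(665,y \right)} = \frac{-106450 + 2106081}{- \frac{2354586}{-1970024} + \sqrt{451155}} + 1485 = \frac{1999631}{\left(-2354586\right) \left(- \frac{1}{1970024}\right) + \sqrt{451155}} + 1485 = \frac{1999631}{\frac{1177293}{985012} + \sqrt{451155}} + 1485 = 1485 + \frac{1999631}{\frac{1177293}{985012} + \sqrt{451155}}$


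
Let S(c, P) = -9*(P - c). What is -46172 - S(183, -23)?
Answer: -48026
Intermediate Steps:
S(c, P) = -9*P + 9*c
-46172 - S(183, -23) = -46172 - (-9*(-23) + 9*183) = -46172 - (207 + 1647) = -46172 - 1*1854 = -46172 - 1854 = -48026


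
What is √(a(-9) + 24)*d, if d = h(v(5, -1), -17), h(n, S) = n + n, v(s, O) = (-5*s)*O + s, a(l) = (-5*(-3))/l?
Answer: 20*√201 ≈ 283.55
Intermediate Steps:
a(l) = 15/l
v(s, O) = s - 5*O*s (v(s, O) = -5*O*s + s = s - 5*O*s)
h(n, S) = 2*n
d = 60 (d = 2*(5*(1 - 5*(-1))) = 2*(5*(1 + 5)) = 2*(5*6) = 2*30 = 60)
√(a(-9) + 24)*d = √(15/(-9) + 24)*60 = √(15*(-⅑) + 24)*60 = √(-5/3 + 24)*60 = √(67/3)*60 = (√201/3)*60 = 20*√201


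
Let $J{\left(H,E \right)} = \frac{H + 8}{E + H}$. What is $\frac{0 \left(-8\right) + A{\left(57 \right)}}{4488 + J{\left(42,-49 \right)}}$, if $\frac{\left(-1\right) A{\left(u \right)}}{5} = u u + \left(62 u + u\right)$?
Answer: $- \frac{119700}{15683} \approx -7.6325$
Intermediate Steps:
$J{\left(H,E \right)} = \frac{8 + H}{E + H}$
$A{\left(u \right)} = - 315 u - 5 u^{2}$ ($A{\left(u \right)} = - 5 \left(u u + \left(62 u + u\right)\right) = - 5 \left(u^{2} + 63 u\right) = - 315 u - 5 u^{2}$)
$\frac{0 \left(-8\right) + A{\left(57 \right)}}{4488 + J{\left(42,-49 \right)}} = \frac{0 \left(-8\right) - 285 \left(63 + 57\right)}{4488 + \frac{8 + 42}{-49 + 42}} = \frac{0 - 285 \cdot 120}{4488 + \frac{1}{-7} \cdot 50} = \frac{0 - 34200}{4488 - \frac{50}{7}} = - \frac{34200}{4488 - \frac{50}{7}} = - \frac{34200}{\frac{31366}{7}} = \left(-34200\right) \frac{7}{31366} = - \frac{119700}{15683}$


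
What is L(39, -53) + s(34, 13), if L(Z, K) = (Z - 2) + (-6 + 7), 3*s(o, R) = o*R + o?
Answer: 590/3 ≈ 196.67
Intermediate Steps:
s(o, R) = o/3 + R*o/3 (s(o, R) = (o*R + o)/3 = (R*o + o)/3 = (o + R*o)/3 = o/3 + R*o/3)
L(Z, K) = -1 + Z (L(Z, K) = (-2 + Z) + 1 = -1 + Z)
L(39, -53) + s(34, 13) = (-1 + 39) + (1/3)*34*(1 + 13) = 38 + (1/3)*34*14 = 38 + 476/3 = 590/3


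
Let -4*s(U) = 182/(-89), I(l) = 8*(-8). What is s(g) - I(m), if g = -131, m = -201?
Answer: 11483/178 ≈ 64.511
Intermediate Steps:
I(l) = -64
s(U) = 91/178 (s(U) = -91/(2*(-89)) = -91*(-1)/(2*89) = -1/4*(-182/89) = 91/178)
s(g) - I(m) = 91/178 - 1*(-64) = 91/178 + 64 = 11483/178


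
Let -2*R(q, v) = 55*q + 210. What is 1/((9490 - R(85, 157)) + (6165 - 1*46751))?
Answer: -2/57307 ≈ -3.4900e-5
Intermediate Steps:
R(q, v) = -105 - 55*q/2 (R(q, v) = -(55*q + 210)/2 = -(210 + 55*q)/2 = -105 - 55*q/2)
1/((9490 - R(85, 157)) + (6165 - 1*46751)) = 1/((9490 - (-105 - 55/2*85)) + (6165 - 1*46751)) = 1/((9490 - (-105 - 4675/2)) + (6165 - 46751)) = 1/((9490 - 1*(-4885/2)) - 40586) = 1/((9490 + 4885/2) - 40586) = 1/(23865/2 - 40586) = 1/(-57307/2) = -2/57307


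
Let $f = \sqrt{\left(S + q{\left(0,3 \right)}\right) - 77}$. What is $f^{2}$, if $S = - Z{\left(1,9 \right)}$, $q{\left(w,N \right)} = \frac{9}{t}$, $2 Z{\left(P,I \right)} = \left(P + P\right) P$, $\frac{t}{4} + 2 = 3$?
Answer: $- \frac{303}{4} \approx -75.75$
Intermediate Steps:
$t = 4$ ($t = -8 + 4 \cdot 3 = -8 + 12 = 4$)
$Z{\left(P,I \right)} = P^{2}$ ($Z{\left(P,I \right)} = \frac{\left(P + P\right) P}{2} = \frac{2 P P}{2} = \frac{2 P^{2}}{2} = P^{2}$)
$q{\left(w,N \right)} = \frac{9}{4}$
$S = -1$ ($S = - 1^{2} = \left(-1\right) 1 = -1$)
$f = \frac{i \sqrt{303}}{2}$ ($f = \sqrt{\left(-1 + \frac{9}{4}\right) - 77} = \sqrt{\frac{5}{4} - 77} = \sqrt{- \frac{303}{4}} = \frac{i \sqrt{303}}{2} \approx 8.7034 i$)
$f^{2} = \left(\frac{i \sqrt{303}}{2}\right)^{2} = - \frac{303}{4}$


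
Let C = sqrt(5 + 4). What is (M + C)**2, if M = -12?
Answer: 81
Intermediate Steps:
C = 3 (C = sqrt(9) = 3)
(M + C)**2 = (-12 + 3)**2 = (-9)**2 = 81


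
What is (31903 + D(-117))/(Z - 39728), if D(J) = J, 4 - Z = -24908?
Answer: -15893/7408 ≈ -2.1454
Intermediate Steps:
Z = 24912 (Z = 4 - 1*(-24908) = 4 + 24908 = 24912)
(31903 + D(-117))/(Z - 39728) = (31903 - 117)/(24912 - 39728) = 31786/(-14816) = 31786*(-1/14816) = -15893/7408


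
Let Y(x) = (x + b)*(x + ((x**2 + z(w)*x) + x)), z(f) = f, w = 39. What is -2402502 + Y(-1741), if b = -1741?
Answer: -10308077902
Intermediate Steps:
Y(x) = (-1741 + x)*(x**2 + 41*x) (Y(x) = (x - 1741)*(x + ((x**2 + 39*x) + x)) = (-1741 + x)*(x + (x**2 + 40*x)) = (-1741 + x)*(x**2 + 41*x))
-2402502 + Y(-1741) = -2402502 - 1741*(-71381 + (-1741)**2 - 1700*(-1741)) = -2402502 - 1741*(-71381 + 3031081 + 2959700) = -2402502 - 1741*5919400 = -2402502 - 10305675400 = -10308077902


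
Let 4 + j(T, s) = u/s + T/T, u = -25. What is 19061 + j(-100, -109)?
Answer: 2077347/109 ≈ 19058.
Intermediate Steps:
j(T, s) = -3 - 25/s (j(T, s) = -4 + (-25/s + T/T) = -4 + (-25/s + 1) = -4 + (1 - 25/s) = -3 - 25/s)
19061 + j(-100, -109) = 19061 + (-3 - 25/(-109)) = 19061 + (-3 - 25*(-1/109)) = 19061 + (-3 + 25/109) = 19061 - 302/109 = 2077347/109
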